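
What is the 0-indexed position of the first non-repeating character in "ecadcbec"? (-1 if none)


Input: ecadcbec
Character frequencies:
  'a': 1
  'b': 1
  'c': 3
  'd': 1
  'e': 2
Scanning left to right for freq == 1:
  Position 0 ('e'): freq=2, skip
  Position 1 ('c'): freq=3, skip
  Position 2 ('a'): unique! => answer = 2

2


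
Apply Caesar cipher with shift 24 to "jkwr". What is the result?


Caesar cipher: shift "jkwr" by 24
  'j' (pos 9) + 24 = pos 7 = 'h'
  'k' (pos 10) + 24 = pos 8 = 'i'
  'w' (pos 22) + 24 = pos 20 = 'u'
  'r' (pos 17) + 24 = pos 15 = 'p'
Result: hiup

hiup


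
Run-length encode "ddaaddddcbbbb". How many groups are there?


Input: ddaaddddcbbbb
Scanning for consecutive runs:
  Group 1: 'd' x 2 (positions 0-1)
  Group 2: 'a' x 2 (positions 2-3)
  Group 3: 'd' x 4 (positions 4-7)
  Group 4: 'c' x 1 (positions 8-8)
  Group 5: 'b' x 4 (positions 9-12)
Total groups: 5

5


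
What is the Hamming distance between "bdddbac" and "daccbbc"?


Comparing "bdddbac" and "daccbbc" position by position:
  Position 0: 'b' vs 'd' => differ
  Position 1: 'd' vs 'a' => differ
  Position 2: 'd' vs 'c' => differ
  Position 3: 'd' vs 'c' => differ
  Position 4: 'b' vs 'b' => same
  Position 5: 'a' vs 'b' => differ
  Position 6: 'c' vs 'c' => same
Total differences (Hamming distance): 5

5


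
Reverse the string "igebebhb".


Input: igebebhb
Reading characters right to left:
  Position 7: 'b'
  Position 6: 'h'
  Position 5: 'b'
  Position 4: 'e'
  Position 3: 'b'
  Position 2: 'e'
  Position 1: 'g'
  Position 0: 'i'
Reversed: bhbebegi

bhbebegi


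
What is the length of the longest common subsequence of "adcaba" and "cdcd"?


LCS of "adcaba" and "cdcd"
DP table:
           c    d    c    d
      0    0    0    0    0
  a   0    0    0    0    0
  d   0    0    1    1    1
  c   0    1    1    2    2
  a   0    1    1    2    2
  b   0    1    1    2    2
  a   0    1    1    2    2
LCS length = dp[6][4] = 2

2


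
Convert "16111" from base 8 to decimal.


Input: "16111" in base 8
Positional expansion:
  Digit '1' (value 1) x 8^4 = 4096
  Digit '6' (value 6) x 8^3 = 3072
  Digit '1' (value 1) x 8^2 = 64
  Digit '1' (value 1) x 8^1 = 8
  Digit '1' (value 1) x 8^0 = 1
Sum = 7241

7241


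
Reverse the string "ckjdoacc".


Input: ckjdoacc
Reading characters right to left:
  Position 7: 'c'
  Position 6: 'c'
  Position 5: 'a'
  Position 4: 'o'
  Position 3: 'd'
  Position 2: 'j'
  Position 1: 'k'
  Position 0: 'c'
Reversed: ccaodjkc

ccaodjkc


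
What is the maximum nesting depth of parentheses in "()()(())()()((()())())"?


Input: "()()(())()()((()())())"
Tracking depth:
  Position 0 '(': depth becomes 1
  Position 1 ')': depth becomes 0
  Position 2 '(': depth becomes 1
  Position 3 ')': depth becomes 0
  Position 4 '(': depth becomes 1
  Position 5 '(': depth becomes 2
  Position 6 ')': depth becomes 1
  Position 7 ')': depth becomes 0
  Position 8 '(': depth becomes 1
  Position 9 ')': depth becomes 0
  Position 10 '(': depth becomes 1
  Position 11 ')': depth becomes 0
  Position 12 '(': depth becomes 1
  Position 13 '(': depth becomes 2
  Position 14 '(': depth becomes 3
  Position 15 ')': depth becomes 2
  Position 16 '(': depth becomes 3
  Position 17 ')': depth becomes 2
  Position 18 ')': depth becomes 1
  Position 19 '(': depth becomes 2
  Position 20 ')': depth becomes 1
  Position 21 ')': depth becomes 0
Maximum depth reached: 3

3


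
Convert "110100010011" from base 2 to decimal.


Input: "110100010011" in base 2
Positional expansion:
  Digit '1' (value 1) x 2^11 = 2048
  Digit '1' (value 1) x 2^10 = 1024
  Digit '0' (value 0) x 2^9 = 0
  Digit '1' (value 1) x 2^8 = 256
  Digit '0' (value 0) x 2^7 = 0
  Digit '0' (value 0) x 2^6 = 0
  Digit '0' (value 0) x 2^5 = 0
  Digit '1' (value 1) x 2^4 = 16
  Digit '0' (value 0) x 2^3 = 0
  Digit '0' (value 0) x 2^2 = 0
  Digit '1' (value 1) x 2^1 = 2
  Digit '1' (value 1) x 2^0 = 1
Sum = 3347

3347


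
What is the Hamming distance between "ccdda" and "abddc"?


Comparing "ccdda" and "abddc" position by position:
  Position 0: 'c' vs 'a' => differ
  Position 1: 'c' vs 'b' => differ
  Position 2: 'd' vs 'd' => same
  Position 3: 'd' vs 'd' => same
  Position 4: 'a' vs 'c' => differ
Total differences (Hamming distance): 3

3


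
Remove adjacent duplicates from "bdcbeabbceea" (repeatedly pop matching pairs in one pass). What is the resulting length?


Input: bdcbeabbceea
Stack-based adjacent duplicate removal:
  Read 'b': push. Stack: b
  Read 'd': push. Stack: bd
  Read 'c': push. Stack: bdc
  Read 'b': push. Stack: bdcb
  Read 'e': push. Stack: bdcbe
  Read 'a': push. Stack: bdcbea
  Read 'b': push. Stack: bdcbeab
  Read 'b': matches stack top 'b' => pop. Stack: bdcbea
  Read 'c': push. Stack: bdcbeac
  Read 'e': push. Stack: bdcbeace
  Read 'e': matches stack top 'e' => pop. Stack: bdcbeac
  Read 'a': push. Stack: bdcbeaca
Final stack: "bdcbeaca" (length 8)

8


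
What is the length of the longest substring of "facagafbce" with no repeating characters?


Input: "facagafbce"
Sliding window (track last position of each char):
  Position 0 ('f'): window [0,0] length 1 -- new best
  Position 1 ('a'): window [0,1] length 2 -- new best
  Position 2 ('c'): window [0,2] length 3 -- new best
  Position 3 ('a'): repeat (last at 1), move window start to 2
  Position 3 ('a'): window [2,3] length 2
  Position 4 ('g'): window [2,4] length 3
  Position 5 ('a'): repeat (last at 3), move window start to 4
  Position 5 ('a'): window [4,5] length 2
  Position 6 ('f'): window [4,6] length 3
  Position 7 ('b'): window [4,7] length 4 -- new best
  Position 8 ('c'): window [4,8] length 5 -- new best
  Position 9 ('e'): window [4,9] length 6 -- new best
Longest substring with no repeats: "gafbce" with length 6

6


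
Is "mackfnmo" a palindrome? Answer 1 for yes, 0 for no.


Input: mackfnmo
Reversed: omnfkcam
  Compare pos 0 ('m') with pos 7 ('o'): MISMATCH
  Compare pos 1 ('a') with pos 6 ('m'): MISMATCH
  Compare pos 2 ('c') with pos 5 ('n'): MISMATCH
  Compare pos 3 ('k') with pos 4 ('f'): MISMATCH
Result: not a palindrome

0


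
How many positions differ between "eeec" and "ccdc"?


Comparing "eeec" and "ccdc" position by position:
  Position 0: 'e' vs 'c' => DIFFER
  Position 1: 'e' vs 'c' => DIFFER
  Position 2: 'e' vs 'd' => DIFFER
  Position 3: 'c' vs 'c' => same
Positions that differ: 3

3


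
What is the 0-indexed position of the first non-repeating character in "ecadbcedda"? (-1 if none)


Input: ecadbcedda
Character frequencies:
  'a': 2
  'b': 1
  'c': 2
  'd': 3
  'e': 2
Scanning left to right for freq == 1:
  Position 0 ('e'): freq=2, skip
  Position 1 ('c'): freq=2, skip
  Position 2 ('a'): freq=2, skip
  Position 3 ('d'): freq=3, skip
  Position 4 ('b'): unique! => answer = 4

4


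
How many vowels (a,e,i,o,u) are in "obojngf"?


Input: obojngf
Checking each character:
  'o' at position 0: vowel (running total: 1)
  'b' at position 1: consonant
  'o' at position 2: vowel (running total: 2)
  'j' at position 3: consonant
  'n' at position 4: consonant
  'g' at position 5: consonant
  'f' at position 6: consonant
Total vowels: 2

2


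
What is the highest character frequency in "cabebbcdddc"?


Input: cabebbcdddc
Character counts:
  'a': 1
  'b': 3
  'c': 3
  'd': 3
  'e': 1
Maximum frequency: 3

3


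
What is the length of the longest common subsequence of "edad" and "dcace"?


LCS of "edad" and "dcace"
DP table:
           d    c    a    c    e
      0    0    0    0    0    0
  e   0    0    0    0    0    1
  d   0    1    1    1    1    1
  a   0    1    1    2    2    2
  d   0    1    1    2    2    2
LCS length = dp[4][5] = 2

2


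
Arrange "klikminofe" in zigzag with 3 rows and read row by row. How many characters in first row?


Zigzag "klikminofe" into 3 rows:
Placing characters:
  'k' => row 0
  'l' => row 1
  'i' => row 2
  'k' => row 1
  'm' => row 0
  'i' => row 1
  'n' => row 2
  'o' => row 1
  'f' => row 0
  'e' => row 1
Rows:
  Row 0: "kmf"
  Row 1: "lkioe"
  Row 2: "in"
First row length: 3

3


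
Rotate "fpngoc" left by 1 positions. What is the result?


Input: "fpngoc", rotate left by 1
First 1 characters: "f"
Remaining characters: "pngoc"
Concatenate remaining + first: "pngoc" + "f" = "pngocf"

pngocf


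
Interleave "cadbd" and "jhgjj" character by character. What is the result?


Interleaving "cadbd" and "jhgjj":
  Position 0: 'c' from first, 'j' from second => "cj"
  Position 1: 'a' from first, 'h' from second => "ah"
  Position 2: 'd' from first, 'g' from second => "dg"
  Position 3: 'b' from first, 'j' from second => "bj"
  Position 4: 'd' from first, 'j' from second => "dj"
Result: cjahdgbjdj

cjahdgbjdj


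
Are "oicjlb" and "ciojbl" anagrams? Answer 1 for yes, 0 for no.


Strings: "oicjlb", "ciojbl"
Sorted first:  bcijlo
Sorted second: bcijlo
Sorted forms match => anagrams

1


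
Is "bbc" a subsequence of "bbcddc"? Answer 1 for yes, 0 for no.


Check if "bbc" is a subsequence of "bbcddc"
Greedy scan:
  Position 0 ('b'): matches sub[0] = 'b'
  Position 1 ('b'): matches sub[1] = 'b'
  Position 2 ('c'): matches sub[2] = 'c'
  Position 3 ('d'): no match needed
  Position 4 ('d'): no match needed
  Position 5 ('c'): no match needed
All 3 characters matched => is a subsequence

1


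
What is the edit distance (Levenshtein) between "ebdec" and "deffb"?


Computing edit distance: "ebdec" -> "deffb"
DP table:
           d    e    f    f    b
      0    1    2    3    4    5
  e   1    1    1    2    3    4
  b   2    2    2    2    3    3
  d   3    2    3    3    3    4
  e   4    3    2    3    4    4
  c   5    4    3    3    4    5
Edit distance = dp[5][5] = 5

5


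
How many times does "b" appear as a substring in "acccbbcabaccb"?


Searching for "b" in "acccbbcabaccb"
Scanning each position:
  Position 0: "a" => no
  Position 1: "c" => no
  Position 2: "c" => no
  Position 3: "c" => no
  Position 4: "b" => MATCH
  Position 5: "b" => MATCH
  Position 6: "c" => no
  Position 7: "a" => no
  Position 8: "b" => MATCH
  Position 9: "a" => no
  Position 10: "c" => no
  Position 11: "c" => no
  Position 12: "b" => MATCH
Total occurrences: 4

4


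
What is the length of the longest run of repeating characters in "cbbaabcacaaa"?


Input: "cbbaabcacaaa"
Scanning for longest run:
  Position 1 ('b'): new char, reset run to 1
  Position 2 ('b'): continues run of 'b', length=2
  Position 3 ('a'): new char, reset run to 1
  Position 4 ('a'): continues run of 'a', length=2
  Position 5 ('b'): new char, reset run to 1
  Position 6 ('c'): new char, reset run to 1
  Position 7 ('a'): new char, reset run to 1
  Position 8 ('c'): new char, reset run to 1
  Position 9 ('a'): new char, reset run to 1
  Position 10 ('a'): continues run of 'a', length=2
  Position 11 ('a'): continues run of 'a', length=3
Longest run: 'a' with length 3

3


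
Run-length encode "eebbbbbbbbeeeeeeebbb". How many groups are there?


Input: eebbbbbbbbeeeeeeebbb
Scanning for consecutive runs:
  Group 1: 'e' x 2 (positions 0-1)
  Group 2: 'b' x 8 (positions 2-9)
  Group 3: 'e' x 7 (positions 10-16)
  Group 4: 'b' x 3 (positions 17-19)
Total groups: 4

4


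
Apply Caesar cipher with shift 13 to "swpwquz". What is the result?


Caesar cipher: shift "swpwquz" by 13
  's' (pos 18) + 13 = pos 5 = 'f'
  'w' (pos 22) + 13 = pos 9 = 'j'
  'p' (pos 15) + 13 = pos 2 = 'c'
  'w' (pos 22) + 13 = pos 9 = 'j'
  'q' (pos 16) + 13 = pos 3 = 'd'
  'u' (pos 20) + 13 = pos 7 = 'h'
  'z' (pos 25) + 13 = pos 12 = 'm'
Result: fjcjdhm

fjcjdhm


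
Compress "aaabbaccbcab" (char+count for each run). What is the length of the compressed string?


Input: aaabbaccbcab
Runs:
  'a' x 3 => "a3"
  'b' x 2 => "b2"
  'a' x 1 => "a1"
  'c' x 2 => "c2"
  'b' x 1 => "b1"
  'c' x 1 => "c1"
  'a' x 1 => "a1"
  'b' x 1 => "b1"
Compressed: "a3b2a1c2b1c1a1b1"
Compressed length: 16

16


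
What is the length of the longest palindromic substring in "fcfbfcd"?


Input: "fcfbfcd"
Checking substrings for palindromes:
  [1:6] "cfbfc" (len 5) => palindrome
  [0:3] "fcf" (len 3) => palindrome
  [2:5] "fbf" (len 3) => palindrome
Longest palindromic substring: "cfbfc" with length 5

5


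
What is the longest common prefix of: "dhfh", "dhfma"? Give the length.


Words: dhfh, dhfma
  Position 0: all 'd' => match
  Position 1: all 'h' => match
  Position 2: all 'f' => match
  Position 3: ('h', 'm') => mismatch, stop
LCP = "dhf" (length 3)

3


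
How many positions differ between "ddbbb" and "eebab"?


Comparing "ddbbb" and "eebab" position by position:
  Position 0: 'd' vs 'e' => DIFFER
  Position 1: 'd' vs 'e' => DIFFER
  Position 2: 'b' vs 'b' => same
  Position 3: 'b' vs 'a' => DIFFER
  Position 4: 'b' vs 'b' => same
Positions that differ: 3

3


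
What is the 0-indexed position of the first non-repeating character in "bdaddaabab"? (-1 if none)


Input: bdaddaabab
Character frequencies:
  'a': 4
  'b': 3
  'd': 3
Scanning left to right for freq == 1:
  Position 0 ('b'): freq=3, skip
  Position 1 ('d'): freq=3, skip
  Position 2 ('a'): freq=4, skip
  Position 3 ('d'): freq=3, skip
  Position 4 ('d'): freq=3, skip
  Position 5 ('a'): freq=4, skip
  Position 6 ('a'): freq=4, skip
  Position 7 ('b'): freq=3, skip
  Position 8 ('a'): freq=4, skip
  Position 9 ('b'): freq=3, skip
  No unique character found => answer = -1

-1


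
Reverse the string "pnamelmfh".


Input: pnamelmfh
Reading characters right to left:
  Position 8: 'h'
  Position 7: 'f'
  Position 6: 'm'
  Position 5: 'l'
  Position 4: 'e'
  Position 3: 'm'
  Position 2: 'a'
  Position 1: 'n'
  Position 0: 'p'
Reversed: hfmlemanp

hfmlemanp


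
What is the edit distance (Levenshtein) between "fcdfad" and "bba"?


Computing edit distance: "fcdfad" -> "bba"
DP table:
           b    b    a
      0    1    2    3
  f   1    1    2    3
  c   2    2    2    3
  d   3    3    3    3
  f   4    4    4    4
  a   5    5    5    4
  d   6    6    6    5
Edit distance = dp[6][3] = 5

5


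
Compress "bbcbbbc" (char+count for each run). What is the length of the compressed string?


Input: bbcbbbc
Runs:
  'b' x 2 => "b2"
  'c' x 1 => "c1"
  'b' x 3 => "b3"
  'c' x 1 => "c1"
Compressed: "b2c1b3c1"
Compressed length: 8

8


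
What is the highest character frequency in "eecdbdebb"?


Input: eecdbdebb
Character counts:
  'b': 3
  'c': 1
  'd': 2
  'e': 3
Maximum frequency: 3

3


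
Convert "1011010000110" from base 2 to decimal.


Input: "1011010000110" in base 2
Positional expansion:
  Digit '1' (value 1) x 2^12 = 4096
  Digit '0' (value 0) x 2^11 = 0
  Digit '1' (value 1) x 2^10 = 1024
  Digit '1' (value 1) x 2^9 = 512
  Digit '0' (value 0) x 2^8 = 0
  Digit '1' (value 1) x 2^7 = 128
  Digit '0' (value 0) x 2^6 = 0
  Digit '0' (value 0) x 2^5 = 0
  Digit '0' (value 0) x 2^4 = 0
  Digit '0' (value 0) x 2^3 = 0
  Digit '1' (value 1) x 2^2 = 4
  Digit '1' (value 1) x 2^1 = 2
  Digit '0' (value 0) x 2^0 = 0
Sum = 5766

5766


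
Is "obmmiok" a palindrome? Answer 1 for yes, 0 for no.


Input: obmmiok
Reversed: koimmbo
  Compare pos 0 ('o') with pos 6 ('k'): MISMATCH
  Compare pos 1 ('b') with pos 5 ('o'): MISMATCH
  Compare pos 2 ('m') with pos 4 ('i'): MISMATCH
Result: not a palindrome

0


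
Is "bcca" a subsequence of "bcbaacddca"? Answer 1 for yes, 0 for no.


Check if "bcca" is a subsequence of "bcbaacddca"
Greedy scan:
  Position 0 ('b'): matches sub[0] = 'b'
  Position 1 ('c'): matches sub[1] = 'c'
  Position 2 ('b'): no match needed
  Position 3 ('a'): no match needed
  Position 4 ('a'): no match needed
  Position 5 ('c'): matches sub[2] = 'c'
  Position 6 ('d'): no match needed
  Position 7 ('d'): no match needed
  Position 8 ('c'): no match needed
  Position 9 ('a'): matches sub[3] = 'a'
All 4 characters matched => is a subsequence

1


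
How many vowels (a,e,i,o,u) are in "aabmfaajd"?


Input: aabmfaajd
Checking each character:
  'a' at position 0: vowel (running total: 1)
  'a' at position 1: vowel (running total: 2)
  'b' at position 2: consonant
  'm' at position 3: consonant
  'f' at position 4: consonant
  'a' at position 5: vowel (running total: 3)
  'a' at position 6: vowel (running total: 4)
  'j' at position 7: consonant
  'd' at position 8: consonant
Total vowels: 4

4


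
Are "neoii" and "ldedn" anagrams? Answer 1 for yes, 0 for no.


Strings: "neoii", "ldedn"
Sorted first:  eiino
Sorted second: ddeln
Differ at position 0: 'e' vs 'd' => not anagrams

0


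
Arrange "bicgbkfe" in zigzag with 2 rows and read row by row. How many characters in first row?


Zigzag "bicgbkfe" into 2 rows:
Placing characters:
  'b' => row 0
  'i' => row 1
  'c' => row 0
  'g' => row 1
  'b' => row 0
  'k' => row 1
  'f' => row 0
  'e' => row 1
Rows:
  Row 0: "bcbf"
  Row 1: "igke"
First row length: 4

4


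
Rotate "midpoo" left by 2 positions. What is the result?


Input: "midpoo", rotate left by 2
First 2 characters: "mi"
Remaining characters: "dpoo"
Concatenate remaining + first: "dpoo" + "mi" = "dpoomi"

dpoomi


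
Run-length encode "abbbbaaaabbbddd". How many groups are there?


Input: abbbbaaaabbbddd
Scanning for consecutive runs:
  Group 1: 'a' x 1 (positions 0-0)
  Group 2: 'b' x 4 (positions 1-4)
  Group 3: 'a' x 4 (positions 5-8)
  Group 4: 'b' x 3 (positions 9-11)
  Group 5: 'd' x 3 (positions 12-14)
Total groups: 5

5


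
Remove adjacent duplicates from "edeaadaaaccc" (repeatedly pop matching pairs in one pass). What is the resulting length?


Input: edeaadaaaccc
Stack-based adjacent duplicate removal:
  Read 'e': push. Stack: e
  Read 'd': push. Stack: ed
  Read 'e': push. Stack: ede
  Read 'a': push. Stack: edea
  Read 'a': matches stack top 'a' => pop. Stack: ede
  Read 'd': push. Stack: eded
  Read 'a': push. Stack: ededa
  Read 'a': matches stack top 'a' => pop. Stack: eded
  Read 'a': push. Stack: ededa
  Read 'c': push. Stack: ededac
  Read 'c': matches stack top 'c' => pop. Stack: ededa
  Read 'c': push. Stack: ededac
Final stack: "ededac" (length 6)

6


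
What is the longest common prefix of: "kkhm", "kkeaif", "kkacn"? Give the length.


Words: kkhm, kkeaif, kkacn
  Position 0: all 'k' => match
  Position 1: all 'k' => match
  Position 2: ('h', 'e', 'a') => mismatch, stop
LCP = "kk" (length 2)

2


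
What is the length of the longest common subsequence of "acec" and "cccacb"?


LCS of "acec" and "cccacb"
DP table:
           c    c    c    a    c    b
      0    0    0    0    0    0    0
  a   0    0    0    0    1    1    1
  c   0    1    1    1    1    2    2
  e   0    1    1    1    1    2    2
  c   0    1    2    2    2    2    2
LCS length = dp[4][6] = 2

2


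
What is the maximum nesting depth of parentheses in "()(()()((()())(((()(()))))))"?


Input: "()(()()((()())(((()(()))))))"
Tracking depth:
  Position 0 '(': depth becomes 1
  Position 1 ')': depth becomes 0
  Position 2 '(': depth becomes 1
  Position 3 '(': depth becomes 2
  Position 4 ')': depth becomes 1
  Position 5 '(': depth becomes 2
  Position 6 ')': depth becomes 1
  Position 7 '(': depth becomes 2
  Position 8 '(': depth becomes 3
  Position 9 '(': depth becomes 4
  Position 10 ')': depth becomes 3
  Position 11 '(': depth becomes 4
  Position 12 ')': depth becomes 3
  Position 13 ')': depth becomes 2
  Position 14 '(': depth becomes 3
  Position 15 '(': depth becomes 4
  Position 16 '(': depth becomes 5
  Position 17 '(': depth becomes 6
  Position 18 ')': depth becomes 5
  Position 19 '(': depth becomes 6
  Position 20 '(': depth becomes 7
  Position 21 ')': depth becomes 6
  Position 22 ')': depth becomes 5
  Position 23 ')': depth becomes 4
  Position 24 ')': depth becomes 3
  Position 25 ')': depth becomes 2
  Position 26 ')': depth becomes 1
  Position 27 ')': depth becomes 0
Maximum depth reached: 7

7


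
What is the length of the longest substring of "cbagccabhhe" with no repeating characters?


Input: "cbagccabhhe"
Sliding window (track last position of each char):
  Position 0 ('c'): window [0,0] length 1 -- new best
  Position 1 ('b'): window [0,1] length 2 -- new best
  Position 2 ('a'): window [0,2] length 3 -- new best
  Position 3 ('g'): window [0,3] length 4 -- new best
  Position 4 ('c'): repeat (last at 0), move window start to 1
  Position 4 ('c'): window [1,4] length 4
  Position 5 ('c'): repeat (last at 4), move window start to 5
  Position 5 ('c'): window [5,5] length 1
  Position 6 ('a'): window [5,6] length 2
  Position 7 ('b'): window [5,7] length 3
  Position 8 ('h'): window [5,8] length 4
  Position 9 ('h'): repeat (last at 8), move window start to 9
  Position 9 ('h'): window [9,9] length 1
  Position 10 ('e'): window [9,10] length 2
Longest substring with no repeats: "cbag" with length 4

4


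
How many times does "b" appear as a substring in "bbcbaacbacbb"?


Searching for "b" in "bbcbaacbacbb"
Scanning each position:
  Position 0: "b" => MATCH
  Position 1: "b" => MATCH
  Position 2: "c" => no
  Position 3: "b" => MATCH
  Position 4: "a" => no
  Position 5: "a" => no
  Position 6: "c" => no
  Position 7: "b" => MATCH
  Position 8: "a" => no
  Position 9: "c" => no
  Position 10: "b" => MATCH
  Position 11: "b" => MATCH
Total occurrences: 6

6


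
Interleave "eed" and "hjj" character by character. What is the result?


Interleaving "eed" and "hjj":
  Position 0: 'e' from first, 'h' from second => "eh"
  Position 1: 'e' from first, 'j' from second => "ej"
  Position 2: 'd' from first, 'j' from second => "dj"
Result: ehejdj

ehejdj


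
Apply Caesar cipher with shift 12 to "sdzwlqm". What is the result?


Caesar cipher: shift "sdzwlqm" by 12
  's' (pos 18) + 12 = pos 4 = 'e'
  'd' (pos 3) + 12 = pos 15 = 'p'
  'z' (pos 25) + 12 = pos 11 = 'l'
  'w' (pos 22) + 12 = pos 8 = 'i'
  'l' (pos 11) + 12 = pos 23 = 'x'
  'q' (pos 16) + 12 = pos 2 = 'c'
  'm' (pos 12) + 12 = pos 24 = 'y'
Result: eplixcy

eplixcy


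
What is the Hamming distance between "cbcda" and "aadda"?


Comparing "cbcda" and "aadda" position by position:
  Position 0: 'c' vs 'a' => differ
  Position 1: 'b' vs 'a' => differ
  Position 2: 'c' vs 'd' => differ
  Position 3: 'd' vs 'd' => same
  Position 4: 'a' vs 'a' => same
Total differences (Hamming distance): 3

3


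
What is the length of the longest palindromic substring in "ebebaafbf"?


Input: "ebebaafbf"
Checking substrings for palindromes:
  [0:3] "ebe" (len 3) => palindrome
  [1:4] "beb" (len 3) => palindrome
  [6:9] "fbf" (len 3) => palindrome
  [4:6] "aa" (len 2) => palindrome
Longest palindromic substring: "ebe" with length 3

3


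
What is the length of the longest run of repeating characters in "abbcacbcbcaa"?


Input: "abbcacbcbcaa"
Scanning for longest run:
  Position 1 ('b'): new char, reset run to 1
  Position 2 ('b'): continues run of 'b', length=2
  Position 3 ('c'): new char, reset run to 1
  Position 4 ('a'): new char, reset run to 1
  Position 5 ('c'): new char, reset run to 1
  Position 6 ('b'): new char, reset run to 1
  Position 7 ('c'): new char, reset run to 1
  Position 8 ('b'): new char, reset run to 1
  Position 9 ('c'): new char, reset run to 1
  Position 10 ('a'): new char, reset run to 1
  Position 11 ('a'): continues run of 'a', length=2
Longest run: 'b' with length 2

2


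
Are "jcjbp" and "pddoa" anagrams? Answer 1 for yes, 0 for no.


Strings: "jcjbp", "pddoa"
Sorted first:  bcjjp
Sorted second: addop
Differ at position 0: 'b' vs 'a' => not anagrams

0


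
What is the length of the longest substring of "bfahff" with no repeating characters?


Input: "bfahff"
Sliding window (track last position of each char):
  Position 0 ('b'): window [0,0] length 1 -- new best
  Position 1 ('f'): window [0,1] length 2 -- new best
  Position 2 ('a'): window [0,2] length 3 -- new best
  Position 3 ('h'): window [0,3] length 4 -- new best
  Position 4 ('f'): repeat (last at 1), move window start to 2
  Position 4 ('f'): window [2,4] length 3
  Position 5 ('f'): repeat (last at 4), move window start to 5
  Position 5 ('f'): window [5,5] length 1
Longest substring with no repeats: "bfah" with length 4

4


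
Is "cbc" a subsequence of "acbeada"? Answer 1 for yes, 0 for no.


Check if "cbc" is a subsequence of "acbeada"
Greedy scan:
  Position 0 ('a'): no match needed
  Position 1 ('c'): matches sub[0] = 'c'
  Position 2 ('b'): matches sub[1] = 'b'
  Position 3 ('e'): no match needed
  Position 4 ('a'): no match needed
  Position 5 ('d'): no match needed
  Position 6 ('a'): no match needed
Only matched 2/3 characters => not a subsequence

0


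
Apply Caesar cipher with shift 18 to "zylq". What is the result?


Caesar cipher: shift "zylq" by 18
  'z' (pos 25) + 18 = pos 17 = 'r'
  'y' (pos 24) + 18 = pos 16 = 'q'
  'l' (pos 11) + 18 = pos 3 = 'd'
  'q' (pos 16) + 18 = pos 8 = 'i'
Result: rqdi

rqdi


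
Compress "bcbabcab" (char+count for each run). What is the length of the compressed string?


Input: bcbabcab
Runs:
  'b' x 1 => "b1"
  'c' x 1 => "c1"
  'b' x 1 => "b1"
  'a' x 1 => "a1"
  'b' x 1 => "b1"
  'c' x 1 => "c1"
  'a' x 1 => "a1"
  'b' x 1 => "b1"
Compressed: "b1c1b1a1b1c1a1b1"
Compressed length: 16

16


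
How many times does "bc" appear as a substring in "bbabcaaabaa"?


Searching for "bc" in "bbabcaaabaa"
Scanning each position:
  Position 0: "bb" => no
  Position 1: "ba" => no
  Position 2: "ab" => no
  Position 3: "bc" => MATCH
  Position 4: "ca" => no
  Position 5: "aa" => no
  Position 6: "aa" => no
  Position 7: "ab" => no
  Position 8: "ba" => no
  Position 9: "aa" => no
Total occurrences: 1

1


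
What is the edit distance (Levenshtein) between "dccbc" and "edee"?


Computing edit distance: "dccbc" -> "edee"
DP table:
           e    d    e    e
      0    1    2    3    4
  d   1    1    1    2    3
  c   2    2    2    2    3
  c   3    3    3    3    3
  b   4    4    4    4    4
  c   5    5    5    5    5
Edit distance = dp[5][4] = 5

5


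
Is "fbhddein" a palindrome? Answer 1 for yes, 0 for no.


Input: fbhddein
Reversed: nieddhbf
  Compare pos 0 ('f') with pos 7 ('n'): MISMATCH
  Compare pos 1 ('b') with pos 6 ('i'): MISMATCH
  Compare pos 2 ('h') with pos 5 ('e'): MISMATCH
  Compare pos 3 ('d') with pos 4 ('d'): match
Result: not a palindrome

0


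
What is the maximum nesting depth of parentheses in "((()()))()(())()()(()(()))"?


Input: "((()()))()(())()()(()(()))"
Tracking depth:
  Position 0 '(': depth becomes 1
  Position 1 '(': depth becomes 2
  Position 2 '(': depth becomes 3
  Position 3 ')': depth becomes 2
  Position 4 '(': depth becomes 3
  Position 5 ')': depth becomes 2
  Position 6 ')': depth becomes 1
  Position 7 ')': depth becomes 0
  Position 8 '(': depth becomes 1
  Position 9 ')': depth becomes 0
  Position 10 '(': depth becomes 1
  Position 11 '(': depth becomes 2
  Position 12 ')': depth becomes 1
  Position 13 ')': depth becomes 0
  Position 14 '(': depth becomes 1
  Position 15 ')': depth becomes 0
  Position 16 '(': depth becomes 1
  Position 17 ')': depth becomes 0
  Position 18 '(': depth becomes 1
  Position 19 '(': depth becomes 2
  Position 20 ')': depth becomes 1
  Position 21 '(': depth becomes 2
  Position 22 '(': depth becomes 3
  Position 23 ')': depth becomes 2
  Position 24 ')': depth becomes 1
  Position 25 ')': depth becomes 0
Maximum depth reached: 3

3


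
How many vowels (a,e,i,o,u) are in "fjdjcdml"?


Input: fjdjcdml
Checking each character:
  'f' at position 0: consonant
  'j' at position 1: consonant
  'd' at position 2: consonant
  'j' at position 3: consonant
  'c' at position 4: consonant
  'd' at position 5: consonant
  'm' at position 6: consonant
  'l' at position 7: consonant
Total vowels: 0

0


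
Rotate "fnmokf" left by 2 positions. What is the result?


Input: "fnmokf", rotate left by 2
First 2 characters: "fn"
Remaining characters: "mokf"
Concatenate remaining + first: "mokf" + "fn" = "mokffn"

mokffn


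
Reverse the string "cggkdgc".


Input: cggkdgc
Reading characters right to left:
  Position 6: 'c'
  Position 5: 'g'
  Position 4: 'd'
  Position 3: 'k'
  Position 2: 'g'
  Position 1: 'g'
  Position 0: 'c'
Reversed: cgdkggc

cgdkggc


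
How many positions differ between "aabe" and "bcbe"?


Comparing "aabe" and "bcbe" position by position:
  Position 0: 'a' vs 'b' => DIFFER
  Position 1: 'a' vs 'c' => DIFFER
  Position 2: 'b' vs 'b' => same
  Position 3: 'e' vs 'e' => same
Positions that differ: 2

2


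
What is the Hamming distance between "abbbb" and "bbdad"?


Comparing "abbbb" and "bbdad" position by position:
  Position 0: 'a' vs 'b' => differ
  Position 1: 'b' vs 'b' => same
  Position 2: 'b' vs 'd' => differ
  Position 3: 'b' vs 'a' => differ
  Position 4: 'b' vs 'd' => differ
Total differences (Hamming distance): 4

4


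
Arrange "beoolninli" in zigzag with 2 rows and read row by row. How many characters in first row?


Zigzag "beoolninli" into 2 rows:
Placing characters:
  'b' => row 0
  'e' => row 1
  'o' => row 0
  'o' => row 1
  'l' => row 0
  'n' => row 1
  'i' => row 0
  'n' => row 1
  'l' => row 0
  'i' => row 1
Rows:
  Row 0: "bolil"
  Row 1: "eonni"
First row length: 5

5


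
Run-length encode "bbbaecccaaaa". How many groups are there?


Input: bbbaecccaaaa
Scanning for consecutive runs:
  Group 1: 'b' x 3 (positions 0-2)
  Group 2: 'a' x 1 (positions 3-3)
  Group 3: 'e' x 1 (positions 4-4)
  Group 4: 'c' x 3 (positions 5-7)
  Group 5: 'a' x 4 (positions 8-11)
Total groups: 5

5


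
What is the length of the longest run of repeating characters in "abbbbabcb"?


Input: "abbbbabcb"
Scanning for longest run:
  Position 1 ('b'): new char, reset run to 1
  Position 2 ('b'): continues run of 'b', length=2
  Position 3 ('b'): continues run of 'b', length=3
  Position 4 ('b'): continues run of 'b', length=4
  Position 5 ('a'): new char, reset run to 1
  Position 6 ('b'): new char, reset run to 1
  Position 7 ('c'): new char, reset run to 1
  Position 8 ('b'): new char, reset run to 1
Longest run: 'b' with length 4

4


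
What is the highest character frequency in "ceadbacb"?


Input: ceadbacb
Character counts:
  'a': 2
  'b': 2
  'c': 2
  'd': 1
  'e': 1
Maximum frequency: 2

2


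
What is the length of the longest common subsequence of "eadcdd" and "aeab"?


LCS of "eadcdd" and "aeab"
DP table:
           a    e    a    b
      0    0    0    0    0
  e   0    0    1    1    1
  a   0    1    1    2    2
  d   0    1    1    2    2
  c   0    1    1    2    2
  d   0    1    1    2    2
  d   0    1    1    2    2
LCS length = dp[6][4] = 2

2


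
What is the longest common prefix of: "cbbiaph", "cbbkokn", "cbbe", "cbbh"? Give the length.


Words: cbbiaph, cbbkokn, cbbe, cbbh
  Position 0: all 'c' => match
  Position 1: all 'b' => match
  Position 2: all 'b' => match
  Position 3: ('i', 'k', 'e', 'h') => mismatch, stop
LCP = "cbb" (length 3)

3


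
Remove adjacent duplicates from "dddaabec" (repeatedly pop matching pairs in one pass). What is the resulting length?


Input: dddaabec
Stack-based adjacent duplicate removal:
  Read 'd': push. Stack: d
  Read 'd': matches stack top 'd' => pop. Stack: (empty)
  Read 'd': push. Stack: d
  Read 'a': push. Stack: da
  Read 'a': matches stack top 'a' => pop. Stack: d
  Read 'b': push. Stack: db
  Read 'e': push. Stack: dbe
  Read 'c': push. Stack: dbec
Final stack: "dbec" (length 4)

4


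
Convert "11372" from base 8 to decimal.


Input: "11372" in base 8
Positional expansion:
  Digit '1' (value 1) x 8^4 = 4096
  Digit '1' (value 1) x 8^3 = 512
  Digit '3' (value 3) x 8^2 = 192
  Digit '7' (value 7) x 8^1 = 56
  Digit '2' (value 2) x 8^0 = 2
Sum = 4858

4858


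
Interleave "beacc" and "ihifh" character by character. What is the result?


Interleaving "beacc" and "ihifh":
  Position 0: 'b' from first, 'i' from second => "bi"
  Position 1: 'e' from first, 'h' from second => "eh"
  Position 2: 'a' from first, 'i' from second => "ai"
  Position 3: 'c' from first, 'f' from second => "cf"
  Position 4: 'c' from first, 'h' from second => "ch"
Result: biehaicfch

biehaicfch


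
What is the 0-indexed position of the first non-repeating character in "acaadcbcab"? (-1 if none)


Input: acaadcbcab
Character frequencies:
  'a': 4
  'b': 2
  'c': 3
  'd': 1
Scanning left to right for freq == 1:
  Position 0 ('a'): freq=4, skip
  Position 1 ('c'): freq=3, skip
  Position 2 ('a'): freq=4, skip
  Position 3 ('a'): freq=4, skip
  Position 4 ('d'): unique! => answer = 4

4


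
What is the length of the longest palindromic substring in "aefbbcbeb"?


Input: "aefbbcbeb"
Checking substrings for palindromes:
  [4:7] "bcb" (len 3) => palindrome
  [6:9] "beb" (len 3) => palindrome
  [3:5] "bb" (len 2) => palindrome
Longest palindromic substring: "bcb" with length 3

3


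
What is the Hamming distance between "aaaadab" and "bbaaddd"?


Comparing "aaaadab" and "bbaaddd" position by position:
  Position 0: 'a' vs 'b' => differ
  Position 1: 'a' vs 'b' => differ
  Position 2: 'a' vs 'a' => same
  Position 3: 'a' vs 'a' => same
  Position 4: 'd' vs 'd' => same
  Position 5: 'a' vs 'd' => differ
  Position 6: 'b' vs 'd' => differ
Total differences (Hamming distance): 4

4


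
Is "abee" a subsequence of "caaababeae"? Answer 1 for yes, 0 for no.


Check if "abee" is a subsequence of "caaababeae"
Greedy scan:
  Position 0 ('c'): no match needed
  Position 1 ('a'): matches sub[0] = 'a'
  Position 2 ('a'): no match needed
  Position 3 ('a'): no match needed
  Position 4 ('b'): matches sub[1] = 'b'
  Position 5 ('a'): no match needed
  Position 6 ('b'): no match needed
  Position 7 ('e'): matches sub[2] = 'e'
  Position 8 ('a'): no match needed
  Position 9 ('e'): matches sub[3] = 'e'
All 4 characters matched => is a subsequence

1


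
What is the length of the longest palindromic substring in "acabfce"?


Input: "acabfce"
Checking substrings for palindromes:
  [0:3] "aca" (len 3) => palindrome
Longest palindromic substring: "aca" with length 3

3


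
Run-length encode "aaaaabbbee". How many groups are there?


Input: aaaaabbbee
Scanning for consecutive runs:
  Group 1: 'a' x 5 (positions 0-4)
  Group 2: 'b' x 3 (positions 5-7)
  Group 3: 'e' x 2 (positions 8-9)
Total groups: 3

3


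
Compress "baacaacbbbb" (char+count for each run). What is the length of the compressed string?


Input: baacaacbbbb
Runs:
  'b' x 1 => "b1"
  'a' x 2 => "a2"
  'c' x 1 => "c1"
  'a' x 2 => "a2"
  'c' x 1 => "c1"
  'b' x 4 => "b4"
Compressed: "b1a2c1a2c1b4"
Compressed length: 12

12


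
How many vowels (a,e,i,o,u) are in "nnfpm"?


Input: nnfpm
Checking each character:
  'n' at position 0: consonant
  'n' at position 1: consonant
  'f' at position 2: consonant
  'p' at position 3: consonant
  'm' at position 4: consonant
Total vowels: 0

0


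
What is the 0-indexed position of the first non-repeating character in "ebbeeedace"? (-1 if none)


Input: ebbeeedace
Character frequencies:
  'a': 1
  'b': 2
  'c': 1
  'd': 1
  'e': 5
Scanning left to right for freq == 1:
  Position 0 ('e'): freq=5, skip
  Position 1 ('b'): freq=2, skip
  Position 2 ('b'): freq=2, skip
  Position 3 ('e'): freq=5, skip
  Position 4 ('e'): freq=5, skip
  Position 5 ('e'): freq=5, skip
  Position 6 ('d'): unique! => answer = 6

6


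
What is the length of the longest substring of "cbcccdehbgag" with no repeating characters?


Input: "cbcccdehbgag"
Sliding window (track last position of each char):
  Position 0 ('c'): window [0,0] length 1 -- new best
  Position 1 ('b'): window [0,1] length 2 -- new best
  Position 2 ('c'): repeat (last at 0), move window start to 1
  Position 2 ('c'): window [1,2] length 2
  Position 3 ('c'): repeat (last at 2), move window start to 3
  Position 3 ('c'): window [3,3] length 1
  Position 4 ('c'): repeat (last at 3), move window start to 4
  Position 4 ('c'): window [4,4] length 1
  Position 5 ('d'): window [4,5] length 2
  Position 6 ('e'): window [4,6] length 3 -- new best
  Position 7 ('h'): window [4,7] length 4 -- new best
  Position 8 ('b'): window [4,8] length 5 -- new best
  Position 9 ('g'): window [4,9] length 6 -- new best
  Position 10 ('a'): window [4,10] length 7 -- new best
  Position 11 ('g'): repeat (last at 9), move window start to 10
  Position 11 ('g'): window [10,11] length 2
Longest substring with no repeats: "cdehbga" with length 7

7


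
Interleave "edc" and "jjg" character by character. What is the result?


Interleaving "edc" and "jjg":
  Position 0: 'e' from first, 'j' from second => "ej"
  Position 1: 'd' from first, 'j' from second => "dj"
  Position 2: 'c' from first, 'g' from second => "cg"
Result: ejdjcg

ejdjcg


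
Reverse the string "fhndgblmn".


Input: fhndgblmn
Reading characters right to left:
  Position 8: 'n'
  Position 7: 'm'
  Position 6: 'l'
  Position 5: 'b'
  Position 4: 'g'
  Position 3: 'd'
  Position 2: 'n'
  Position 1: 'h'
  Position 0: 'f'
Reversed: nmlbgdnhf

nmlbgdnhf


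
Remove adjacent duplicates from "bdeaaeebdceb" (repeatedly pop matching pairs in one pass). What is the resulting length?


Input: bdeaaeebdceb
Stack-based adjacent duplicate removal:
  Read 'b': push. Stack: b
  Read 'd': push. Stack: bd
  Read 'e': push. Stack: bde
  Read 'a': push. Stack: bdea
  Read 'a': matches stack top 'a' => pop. Stack: bde
  Read 'e': matches stack top 'e' => pop. Stack: bd
  Read 'e': push. Stack: bde
  Read 'b': push. Stack: bdeb
  Read 'd': push. Stack: bdebd
  Read 'c': push. Stack: bdebdc
  Read 'e': push. Stack: bdebdce
  Read 'b': push. Stack: bdebdceb
Final stack: "bdebdceb" (length 8)

8


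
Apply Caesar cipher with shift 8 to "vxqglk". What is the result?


Caesar cipher: shift "vxqglk" by 8
  'v' (pos 21) + 8 = pos 3 = 'd'
  'x' (pos 23) + 8 = pos 5 = 'f'
  'q' (pos 16) + 8 = pos 24 = 'y'
  'g' (pos 6) + 8 = pos 14 = 'o'
  'l' (pos 11) + 8 = pos 19 = 't'
  'k' (pos 10) + 8 = pos 18 = 's'
Result: dfyots

dfyots


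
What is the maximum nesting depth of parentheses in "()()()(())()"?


Input: "()()()(())()"
Tracking depth:
  Position 0 '(': depth becomes 1
  Position 1 ')': depth becomes 0
  Position 2 '(': depth becomes 1
  Position 3 ')': depth becomes 0
  Position 4 '(': depth becomes 1
  Position 5 ')': depth becomes 0
  Position 6 '(': depth becomes 1
  Position 7 '(': depth becomes 2
  Position 8 ')': depth becomes 1
  Position 9 ')': depth becomes 0
  Position 10 '(': depth becomes 1
  Position 11 ')': depth becomes 0
Maximum depth reached: 2

2


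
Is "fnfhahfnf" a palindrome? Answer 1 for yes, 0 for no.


Input: fnfhahfnf
Reversed: fnfhahfnf
  Compare pos 0 ('f') with pos 8 ('f'): match
  Compare pos 1 ('n') with pos 7 ('n'): match
  Compare pos 2 ('f') with pos 6 ('f'): match
  Compare pos 3 ('h') with pos 5 ('h'): match
Result: palindrome

1


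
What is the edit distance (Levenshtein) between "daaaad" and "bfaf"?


Computing edit distance: "daaaad" -> "bfaf"
DP table:
           b    f    a    f
      0    1    2    3    4
  d   1    1    2    3    4
  a   2    2    2    2    3
  a   3    3    3    2    3
  a   4    4    4    3    3
  a   5    5    5    4    4
  d   6    6    6    5    5
Edit distance = dp[6][4] = 5

5


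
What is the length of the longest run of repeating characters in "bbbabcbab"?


Input: "bbbabcbab"
Scanning for longest run:
  Position 1 ('b'): continues run of 'b', length=2
  Position 2 ('b'): continues run of 'b', length=3
  Position 3 ('a'): new char, reset run to 1
  Position 4 ('b'): new char, reset run to 1
  Position 5 ('c'): new char, reset run to 1
  Position 6 ('b'): new char, reset run to 1
  Position 7 ('a'): new char, reset run to 1
  Position 8 ('b'): new char, reset run to 1
Longest run: 'b' with length 3

3


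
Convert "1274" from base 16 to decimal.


Input: "1274" in base 16
Positional expansion:
  Digit '1' (value 1) x 16^3 = 4096
  Digit '2' (value 2) x 16^2 = 512
  Digit '7' (value 7) x 16^1 = 112
  Digit '4' (value 4) x 16^0 = 4
Sum = 4724

4724


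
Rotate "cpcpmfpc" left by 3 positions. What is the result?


Input: "cpcpmfpc", rotate left by 3
First 3 characters: "cpc"
Remaining characters: "pmfpc"
Concatenate remaining + first: "pmfpc" + "cpc" = "pmfpccpc"

pmfpccpc
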